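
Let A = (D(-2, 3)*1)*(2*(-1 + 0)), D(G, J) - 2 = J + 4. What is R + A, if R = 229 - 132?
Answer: 79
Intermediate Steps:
D(G, J) = 6 + J (D(G, J) = 2 + (J + 4) = 2 + (4 + J) = 6 + J)
A = -18 (A = ((6 + 3)*1)*(2*(-1 + 0)) = (9*1)*(2*(-1)) = 9*(-2) = -18)
R = 97
R + A = 97 - 18 = 79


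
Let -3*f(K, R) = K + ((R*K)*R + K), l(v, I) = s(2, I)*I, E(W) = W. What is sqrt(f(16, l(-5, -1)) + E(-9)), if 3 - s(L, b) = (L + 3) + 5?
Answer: I*sqrt(281) ≈ 16.763*I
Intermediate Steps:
s(L, b) = -5 - L (s(L, b) = 3 - ((L + 3) + 5) = 3 - ((3 + L) + 5) = 3 - (8 + L) = 3 + (-8 - L) = -5 - L)
l(v, I) = -7*I (l(v, I) = (-5 - 1*2)*I = (-5 - 2)*I = -7*I)
f(K, R) = -2*K/3 - K*R**2/3 (f(K, R) = -(K + ((R*K)*R + K))/3 = -(K + ((K*R)*R + K))/3 = -(K + (K*R**2 + K))/3 = -(K + (K + K*R**2))/3 = -(2*K + K*R**2)/3 = -2*K/3 - K*R**2/3)
sqrt(f(16, l(-5, -1)) + E(-9)) = sqrt(-1/3*16*(2 + (-7*(-1))**2) - 9) = sqrt(-1/3*16*(2 + 7**2) - 9) = sqrt(-1/3*16*(2 + 49) - 9) = sqrt(-1/3*16*51 - 9) = sqrt(-272 - 9) = sqrt(-281) = I*sqrt(281)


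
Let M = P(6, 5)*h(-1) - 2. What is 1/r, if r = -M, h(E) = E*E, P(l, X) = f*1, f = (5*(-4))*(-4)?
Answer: -1/78 ≈ -0.012821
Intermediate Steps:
f = 80 (f = -20*(-4) = 80)
P(l, X) = 80 (P(l, X) = 80*1 = 80)
h(E) = E²
M = 78 (M = 80*(-1)² - 2 = 80*1 - 2 = 80 - 2 = 78)
r = -78 (r = -1*78 = -78)
1/r = 1/(-78) = -1/78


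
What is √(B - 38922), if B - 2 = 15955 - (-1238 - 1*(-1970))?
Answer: 3*I*√2633 ≈ 153.94*I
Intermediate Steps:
B = 15225 (B = 2 + (15955 - (-1238 - 1*(-1970))) = 2 + (15955 - (-1238 + 1970)) = 2 + (15955 - 1*732) = 2 + (15955 - 732) = 2 + 15223 = 15225)
√(B - 38922) = √(15225 - 38922) = √(-23697) = 3*I*√2633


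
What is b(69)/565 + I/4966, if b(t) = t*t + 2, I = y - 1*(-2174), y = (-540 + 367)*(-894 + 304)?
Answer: 41275459/1402895 ≈ 29.422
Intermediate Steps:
y = 102070 (y = -173*(-590) = 102070)
I = 104244 (I = 102070 - 1*(-2174) = 102070 + 2174 = 104244)
b(t) = 2 + t² (b(t) = t² + 2 = 2 + t²)
b(69)/565 + I/4966 = (2 + 69²)/565 + 104244/4966 = (2 + 4761)*(1/565) + 104244*(1/4966) = 4763*(1/565) + 52122/2483 = 4763/565 + 52122/2483 = 41275459/1402895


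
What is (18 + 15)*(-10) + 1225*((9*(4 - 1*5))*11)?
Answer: -121605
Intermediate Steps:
(18 + 15)*(-10) + 1225*((9*(4 - 1*5))*11) = 33*(-10) + 1225*((9*(4 - 5))*11) = -330 + 1225*((9*(-1))*11) = -330 + 1225*(-9*11) = -330 + 1225*(-99) = -330 - 121275 = -121605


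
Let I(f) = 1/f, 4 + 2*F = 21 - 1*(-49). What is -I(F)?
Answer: -1/33 ≈ -0.030303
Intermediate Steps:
F = 33 (F = -2 + (21 - 1*(-49))/2 = -2 + (21 + 49)/2 = -2 + (1/2)*70 = -2 + 35 = 33)
-I(F) = -1/33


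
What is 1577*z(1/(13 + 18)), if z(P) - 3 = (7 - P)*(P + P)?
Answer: 5227755/961 ≈ 5439.9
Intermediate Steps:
z(P) = 3 + 2*P*(7 - P) (z(P) = 3 + (7 - P)*(P + P) = 3 + (7 - P)*(2*P) = 3 + 2*P*(7 - P))
1577*z(1/(13 + 18)) = 1577*(3 - 2/(13 + 18)**2 + 14/(13 + 18)) = 1577*(3 - 2*(1/31)**2 + 14/31) = 1577*(3 - 2*(1/31)**2 + 14*(1/31)) = 1577*(3 - 2*1/961 + 14/31) = 1577*(3 - 2/961 + 14/31) = 1577*(3315/961) = 5227755/961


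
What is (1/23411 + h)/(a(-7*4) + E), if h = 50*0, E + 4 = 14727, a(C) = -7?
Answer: 1/344516276 ≈ 2.9026e-9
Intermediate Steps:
E = 14723 (E = -4 + 14727 = 14723)
h = 0
(1/23411 + h)/(a(-7*4) + E) = (1/23411 + 0)/(-7 + 14723) = (1/23411 + 0)/14716 = (1/23411)*(1/14716) = 1/344516276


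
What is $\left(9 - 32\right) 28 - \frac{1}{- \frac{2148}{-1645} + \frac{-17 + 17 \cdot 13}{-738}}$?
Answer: $- \frac{134330791}{208274} \approx -644.97$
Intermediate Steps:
$\left(9 - 32\right) 28 - \frac{1}{- \frac{2148}{-1645} + \frac{-17 + 17 \cdot 13}{-738}} = \left(-23\right) 28 - \frac{1}{\left(-2148\right) \left(- \frac{1}{1645}\right) + \left(-17 + 221\right) \left(- \frac{1}{738}\right)} = -644 - \frac{1}{\frac{2148}{1645} + 204 \left(- \frac{1}{738}\right)} = -644 - \frac{1}{\frac{2148}{1645} - \frac{34}{123}} = -644 - \frac{1}{\frac{208274}{202335}} = -644 - \frac{202335}{208274} = - \frac{134330791}{208274}$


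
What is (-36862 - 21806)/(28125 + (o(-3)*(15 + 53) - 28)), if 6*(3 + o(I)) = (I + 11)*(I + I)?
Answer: -58668/27349 ≈ -2.1452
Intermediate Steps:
o(I) = -3 + I*(11 + I)/3 (o(I) = -3 + ((I + 11)*(I + I))/6 = -3 + ((11 + I)*(2*I))/6 = -3 + (2*I*(11 + I))/6 = -3 + I*(11 + I)/3)
(-36862 - 21806)/(28125 + (o(-3)*(15 + 53) - 28)) = (-36862 - 21806)/(28125 + ((-3 + (⅓)*(-3)² + (11/3)*(-3))*(15 + 53) - 28)) = -58668/(28125 + ((-3 + (⅓)*9 - 11)*68 - 28)) = -58668/(28125 + ((-3 + 3 - 11)*68 - 28)) = -58668/(28125 + (-11*68 - 28)) = -58668/(28125 + (-748 - 28)) = -58668/(28125 - 776) = -58668/27349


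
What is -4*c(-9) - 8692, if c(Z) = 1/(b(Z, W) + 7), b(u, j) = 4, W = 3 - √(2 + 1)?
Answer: -95616/11 ≈ -8692.4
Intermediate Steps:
W = 3 - √3 ≈ 1.2680
c(Z) = 1/11 (c(Z) = 1/(4 + 7) = 1/11)
-4*c(-9) - 8692 = -4*1/11 - 8692 = -4/11 - 8692 = -95616/11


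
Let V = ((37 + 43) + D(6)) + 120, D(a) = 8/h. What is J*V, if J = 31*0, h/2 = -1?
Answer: 0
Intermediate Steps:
h = -2 (h = 2*(-1) = -2)
D(a) = -4 (D(a) = 8/(-2) = 8*(-½) = -4)
V = 196 (V = ((37 + 43) - 4) + 120 = (80 - 4) + 120 = 76 + 120 = 196)
J = 0
J*V = 0*196 = 0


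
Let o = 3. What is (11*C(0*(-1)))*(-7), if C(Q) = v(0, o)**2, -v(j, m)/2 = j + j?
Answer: 0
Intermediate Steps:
v(j, m) = -4*j (v(j, m) = -2*(j + j) = -4*j)
C(Q) = 0 (C(Q) = (-4*0)**2 = 0**2 = 0)
(11*C(0*(-1)))*(-7) = (11*0)*(-7) = 0*(-7) = 0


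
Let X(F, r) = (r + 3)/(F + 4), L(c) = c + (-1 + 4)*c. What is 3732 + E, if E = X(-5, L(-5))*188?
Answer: 6928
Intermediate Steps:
L(c) = 4*c (L(c) = c + 3*c = 4*c)
X(F, r) = (3 + r)/(4 + F)
E = 3196 (E = ((3 + 4*(-5))/(4 - 5))*188 = ((3 - 20)/(-1))*188 = -1*(-17)*188 = 17*188 = 3196)
3732 + E = 3732 + 3196 = 6928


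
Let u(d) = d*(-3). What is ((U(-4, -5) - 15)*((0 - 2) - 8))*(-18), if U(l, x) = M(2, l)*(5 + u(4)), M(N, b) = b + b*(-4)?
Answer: -17820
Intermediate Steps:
u(d) = -3*d
M(N, b) = -3*b (M(N, b) = b - 4*b = -3*b)
U(l, x) = 21*l (U(l, x) = (-3*l)*(5 - 3*4) = (-3*l)*(5 - 12) = -3*l*(-7) = 21*l)
((U(-4, -5) - 15)*((0 - 2) - 8))*(-18) = ((21*(-4) - 15)*((0 - 2) - 8))*(-18) = ((-84 - 15)*(-2 - 8))*(-18) = -99*(-10)*(-18) = 990*(-18) = -17820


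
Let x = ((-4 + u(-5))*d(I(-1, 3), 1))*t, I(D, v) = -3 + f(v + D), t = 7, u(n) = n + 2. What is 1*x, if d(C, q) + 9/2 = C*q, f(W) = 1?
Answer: 637/2 ≈ 318.50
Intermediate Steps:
u(n) = 2 + n
I(D, v) = -2 (I(D, v) = -3 + 1 = -2)
d(C, q) = -9/2 + C*q
x = 637/2 (x = ((-4 + (2 - 5))*(-9/2 - 2*1))*7 = ((-4 - 3)*(-9/2 - 2))*7 = -7*(-13/2)*7 = (91/2)*7 = 637/2 ≈ 318.50)
1*x = 1*(637/2) = 637/2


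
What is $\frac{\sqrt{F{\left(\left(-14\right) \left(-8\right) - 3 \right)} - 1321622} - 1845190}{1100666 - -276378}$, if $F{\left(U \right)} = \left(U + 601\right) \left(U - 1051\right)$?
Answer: $- \frac{922595}{688522} + \frac{i \sqrt{1990442}}{1377044} \approx -1.34 + 0.0010245 i$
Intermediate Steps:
$F{\left(U \right)} = \left(-1051 + U\right) \left(601 + U\right)$ ($F{\left(U \right)} = \left(601 + U\right) \left(-1051 + U\right) = \left(-1051 + U\right) \left(601 + U\right)$)
$\frac{\sqrt{F{\left(\left(-14\right) \left(-8\right) - 3 \right)} - 1321622} - 1845190}{1100666 - -276378} = \frac{\sqrt{\left(-631651 + \left(\left(-14\right) \left(-8\right) - 3\right)^{2} - 450 \left(\left(-14\right) \left(-8\right) - 3\right)\right) - 1321622} - 1845190}{1100666 - -276378} = \frac{\sqrt{\left(-631651 + \left(112 - 3\right)^{2} - 450 \left(112 - 3\right)\right) - 1321622} - 1845190}{1100666 + 276378} = \frac{\sqrt{\left(-631651 + 109^{2} - 49050\right) - 1321622} - 1845190}{1377044} = \left(\sqrt{\left(-631651 + 11881 - 49050\right) - 1321622} - 1845190\right) \frac{1}{1377044} = \left(\sqrt{-668820 - 1321622} - 1845190\right) \frac{1}{1377044} = \left(\sqrt{-1990442} - 1845190\right) \frac{1}{1377044} = \left(i \sqrt{1990442} - 1845190\right) \frac{1}{1377044} = \left(-1845190 + i \sqrt{1990442}\right) \frac{1}{1377044} = - \frac{922595}{688522} + \frac{i \sqrt{1990442}}{1377044}$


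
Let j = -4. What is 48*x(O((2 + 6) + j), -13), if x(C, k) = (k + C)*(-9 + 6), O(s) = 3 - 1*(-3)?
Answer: 1008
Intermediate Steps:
O(s) = 6 (O(s) = 3 + 3 = 6)
x(C, k) = -3*C - 3*k (x(C, k) = (C + k)*(-3) = -3*C - 3*k)
48*x(O((2 + 6) + j), -13) = 48*(-3*6 - 3*(-13)) = 48*(-18 + 39) = 48*21 = 1008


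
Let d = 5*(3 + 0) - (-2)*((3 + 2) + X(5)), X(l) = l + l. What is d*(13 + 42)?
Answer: 2475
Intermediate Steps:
X(l) = 2*l
d = 45 (d = 5*(3 + 0) - (-2)*((3 + 2) + 2*5) = 5*3 - (-2)*(5 + 10) = 15 - (-2)*15 = 15 - 1*(-30) = 15 + 30 = 45)
d*(13 + 42) = 45*(13 + 42) = 45*55 = 2475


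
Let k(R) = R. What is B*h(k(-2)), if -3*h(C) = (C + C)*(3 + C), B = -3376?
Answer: -13504/3 ≈ -4501.3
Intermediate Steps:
h(C) = -2*C*(3 + C)/3 (h(C) = -(C + C)*(3 + C)/3 = -2*C*(3 + C)/3)
B*h(k(-2)) = -(-6752)*(-2)*(3 - 2)/3 = -(-6752)*(-2)/3 = -3376*4/3 = -13504/3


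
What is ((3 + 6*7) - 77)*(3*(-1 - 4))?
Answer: 480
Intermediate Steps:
((3 + 6*7) - 77)*(3*(-1 - 4)) = ((3 + 42) - 77)*(3*(-5)) = (45 - 77)*(-15) = -32*(-15) = 480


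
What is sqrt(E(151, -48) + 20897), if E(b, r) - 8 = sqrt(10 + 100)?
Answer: sqrt(20905 + sqrt(110)) ≈ 144.62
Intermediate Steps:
E(b, r) = 8 + sqrt(110) (E(b, r) = 8 + sqrt(10 + 100) = 8 + sqrt(110))
sqrt(E(151, -48) + 20897) = sqrt((8 + sqrt(110)) + 20897) = sqrt(20905 + sqrt(110))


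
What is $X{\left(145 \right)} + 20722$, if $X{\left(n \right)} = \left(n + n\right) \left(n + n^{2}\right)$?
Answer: $6160022$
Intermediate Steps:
$X{\left(n \right)} = 2 n \left(n + n^{2}\right)$
$X{\left(145 \right)} + 20722 = 2 \cdot 145^{2} \left(1 + 145\right) + 20722 = 2 \cdot 21025 \cdot 146 + 20722 = 6139300 + 20722 = 6160022$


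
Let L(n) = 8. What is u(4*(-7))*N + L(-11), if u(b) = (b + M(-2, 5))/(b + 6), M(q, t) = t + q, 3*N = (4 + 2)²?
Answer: 238/11 ≈ 21.636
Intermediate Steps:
N = 12 (N = (4 + 2)²/3 = (⅓)*6² = (⅓)*36 = 12)
M(q, t) = q + t
u(b) = (3 + b)/(6 + b) (u(b) = (b + (-2 + 5))/(b + 6) = (b + 3)/(6 + b) = (3 + b)/(6 + b))
u(4*(-7))*N + L(-11) = ((3 + 4*(-7))/(6 + 4*(-7)))*12 + 8 = ((3 - 28)/(6 - 28))*12 + 8 = (-25/(-22))*12 + 8 = -1/22*(-25)*12 + 8 = (25/22)*12 + 8 = 150/11 + 8 = 238/11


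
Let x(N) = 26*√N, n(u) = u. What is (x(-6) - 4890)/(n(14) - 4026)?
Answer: 2445/2006 - 13*I*√6/2006 ≈ 1.2188 - 0.015874*I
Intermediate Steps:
(x(-6) - 4890)/(n(14) - 4026) = (26*√(-6) - 4890)/(14 - 4026) = (26*(I*√6) - 4890)/(-4012) = (26*I*√6 - 4890)*(-1/4012) = (-4890 + 26*I*√6)*(-1/4012) = 2445/2006 - 13*I*√6/2006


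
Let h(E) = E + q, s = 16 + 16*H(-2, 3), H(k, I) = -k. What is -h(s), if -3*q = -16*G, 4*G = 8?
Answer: -176/3 ≈ -58.667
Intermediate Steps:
G = 2 (G = (¼)*8 = 2)
q = 32/3 (q = -(-16)*2/3 = -⅓*(-32) = 32/3 ≈ 10.667)
s = 48 (s = 16 + 16*(-1*(-2)) = 16 + 16*2 = 16 + 32 = 48)
h(E) = 32/3 + E (h(E) = E + 32/3 = 32/3 + E)
-h(s) = -(32/3 + 48) = -1*176/3 = -176/3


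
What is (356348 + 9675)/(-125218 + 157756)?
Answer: 366023/32538 ≈ 11.249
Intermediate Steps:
(356348 + 9675)/(-125218 + 157756) = 366023/32538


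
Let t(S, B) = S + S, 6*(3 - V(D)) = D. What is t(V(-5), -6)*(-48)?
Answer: -368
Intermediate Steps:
V(D) = 3 - D/6
t(S, B) = 2*S
t(V(-5), -6)*(-48) = (2*(3 - ⅙*(-5)))*(-48) = (2*(3 + ⅚))*(-48) = (2*(23/6))*(-48) = (23/3)*(-48) = -368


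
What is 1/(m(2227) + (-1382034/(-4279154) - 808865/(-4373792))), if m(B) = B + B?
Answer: 9358064765984/41685573461269305 ≈ 0.00022449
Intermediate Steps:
m(B) = 2*B
1/(m(2227) + (-1382034/(-4279154) - 808865/(-4373792))) = 1/(2*2227 + (-1382034/(-4279154) - 808865/(-4373792))) = 1/(4454 + (-1382034*(-1/4279154) - 808865*(-1/4373792))) = 1/(4454 + (691017/2139577 + 808865/4373792)) = 1/(4454 + 4752993576569/9358064765984) = 1/(41685573461269305/9358064765984) = 9358064765984/41685573461269305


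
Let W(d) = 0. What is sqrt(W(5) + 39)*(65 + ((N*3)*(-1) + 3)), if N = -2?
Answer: 74*sqrt(39) ≈ 462.13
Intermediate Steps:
sqrt(W(5) + 39)*(65 + ((N*3)*(-1) + 3)) = sqrt(0 + 39)*(65 + (-2*3*(-1) + 3)) = sqrt(39)*(65 + (-6*(-1) + 3)) = sqrt(39)*(65 + (6 + 3)) = sqrt(39)*(65 + 9) = sqrt(39)*74 = 74*sqrt(39)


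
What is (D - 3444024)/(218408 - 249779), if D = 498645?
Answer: 981793/10457 ≈ 93.889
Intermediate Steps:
(D - 3444024)/(218408 - 249779) = (498645 - 3444024)/(218408 - 249779) = -2945379/(-31371) = -2945379*(-1/31371) = 981793/10457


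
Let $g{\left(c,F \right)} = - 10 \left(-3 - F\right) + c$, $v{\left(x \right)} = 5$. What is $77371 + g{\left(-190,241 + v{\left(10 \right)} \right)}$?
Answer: $79671$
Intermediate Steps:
$g{\left(c,F \right)} = 30 + c + 10 F$ ($g{\left(c,F \right)} = \left(30 + 10 F\right) + c = 30 + c + 10 F$)
$77371 + g{\left(-190,241 + v{\left(10 \right)} \right)} = 77371 + \left(30 - 190 + 10 \left(241 + 5\right)\right) = 77371 + \left(30 - 190 + 10 \cdot 246\right) = 77371 + \left(30 - 190 + 2460\right) = 77371 + 2300 = 79671$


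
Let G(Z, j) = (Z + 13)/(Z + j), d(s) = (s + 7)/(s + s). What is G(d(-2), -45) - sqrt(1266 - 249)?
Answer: -47/185 - 3*sqrt(113) ≈ -32.144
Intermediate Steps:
d(s) = (7 + s)/(2*s) (d(s) = (7 + s)/((2*s)) = (7 + s)*(1/(2*s)) = (7 + s)/(2*s))
G(Z, j) = (13 + Z)/(Z + j)
G(d(-2), -45) - sqrt(1266 - 249) = (13 + (1/2)*(7 - 2)/(-2))/((1/2)*(7 - 2)/(-2) - 45) - sqrt(1266 - 249) = (13 + (1/2)*(-1/2)*5)/((1/2)*(-1/2)*5 - 45) - sqrt(1017) = (13 - 5/4)/(-5/4 - 45) - 3*sqrt(113) = (47/4)/(-185/4) - 3*sqrt(113) = -4/185*47/4 - 3*sqrt(113) = -47/185 - 3*sqrt(113)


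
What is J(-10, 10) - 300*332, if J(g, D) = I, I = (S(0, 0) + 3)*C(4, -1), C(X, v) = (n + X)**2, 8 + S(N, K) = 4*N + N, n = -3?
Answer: -99605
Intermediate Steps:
S(N, K) = -8 + 5*N (S(N, K) = -8 + (4*N + N) = -8 + 5*N)
C(X, v) = (-3 + X)**2
I = -5 (I = ((-8 + 5*0) + 3)*(-3 + 4)**2 = ((-8 + 0) + 3)*1**2 = (-8 + 3)*1 = -5*1 = -5)
J(g, D) = -5
J(-10, 10) - 300*332 = -5 - 300*332 = -5 - 99600 = -99605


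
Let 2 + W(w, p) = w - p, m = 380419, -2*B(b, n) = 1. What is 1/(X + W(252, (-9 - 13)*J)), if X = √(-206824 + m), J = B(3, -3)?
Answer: -239/116474 + √173595/116474 ≈ 0.0015252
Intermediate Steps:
B(b, n) = -½ (B(b, n) = -½*1 = -½)
J = -½ ≈ -0.50000
W(w, p) = -2 + w - p (W(w, p) = -2 + (w - p) = -2 + w - p)
X = √173595 (X = √(-206824 + 380419) = √173595 ≈ 416.65)
1/(X + W(252, (-9 - 13)*J)) = 1/(√173595 + (-2 + 252 - (-9 - 13)*(-1)/2)) = 1/(√173595 + (-2 + 252 - (-22)*(-1)/2)) = 1/(√173595 + (-2 + 252 - 1*11)) = 1/(√173595 + (-2 + 252 - 11)) = 1/(√173595 + 239) = 1/(239 + √173595)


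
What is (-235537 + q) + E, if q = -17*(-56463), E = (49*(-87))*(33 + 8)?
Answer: 549551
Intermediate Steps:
E = -174783 (E = -4263*41 = -174783)
q = 959871
(-235537 + q) + E = (-235537 + 959871) - 174783 = 724334 - 174783 = 549551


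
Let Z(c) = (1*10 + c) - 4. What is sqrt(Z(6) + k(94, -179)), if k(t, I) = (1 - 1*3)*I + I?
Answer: sqrt(191) ≈ 13.820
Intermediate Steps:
Z(c) = 6 + c (Z(c) = (10 + c) - 4 = 6 + c)
k(t, I) = -I (k(t, I) = (1 - 3)*I + I = -2*I + I = -I)
sqrt(Z(6) + k(94, -179)) = sqrt((6 + 6) - 1*(-179)) = sqrt(12 + 179) = sqrt(191)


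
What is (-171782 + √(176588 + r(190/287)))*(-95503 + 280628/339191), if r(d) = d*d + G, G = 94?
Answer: 5564616342456990/339191 - 4627639635*√14553155758/13906831 ≈ 1.6365e+10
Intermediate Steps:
r(d) = 94 + d² (r(d) = d*d + 94 = d² + 94 = 94 + d²)
(-171782 + √(176588 + r(190/287)))*(-95503 + 280628/339191) = (-171782 + √(176588 + (94 + (190/287)²)))*(-95503 + 280628/339191) = (-171782 + √(176588 + (94 + 36100/82369)))*(-32393477445/339191) = (-171782 + √(176588 + 7778786/82369))*(-32393477445/339191) = (-171782 + √(14553155758/82369))*(-32393477445/339191) = (-171782 + √14553155758/287)*(-32393477445/339191) = 5564616342456990/339191 - 4627639635*√14553155758/13906831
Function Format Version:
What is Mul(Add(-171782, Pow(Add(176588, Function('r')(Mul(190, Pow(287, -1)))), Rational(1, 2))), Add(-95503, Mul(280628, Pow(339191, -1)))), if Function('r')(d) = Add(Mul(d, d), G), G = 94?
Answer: Add(Rational(5564616342456990, 339191), Mul(Rational(-4627639635, 13906831), Pow(14553155758, Rational(1, 2)))) ≈ 1.6365e+10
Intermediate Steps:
Function('r')(d) = Add(94, Pow(d, 2)) (Function('r')(d) = Add(Mul(d, d), 94) = Add(Pow(d, 2), 94) = Add(94, Pow(d, 2)))
Mul(Add(-171782, Pow(Add(176588, Function('r')(Mul(190, Pow(287, -1)))), Rational(1, 2))), Add(-95503, Mul(280628, Pow(339191, -1)))) = Mul(Add(-171782, Pow(Add(176588, Add(94, Pow(Mul(190, Pow(287, -1)), 2))), Rational(1, 2))), Add(-95503, Mul(280628, Pow(339191, -1)))) = Mul(Add(-171782, Pow(Add(176588, Add(94, Pow(Mul(190, Rational(1, 287)), 2))), Rational(1, 2))), Add(-95503, Mul(280628, Rational(1, 339191)))) = Mul(Add(-171782, Pow(Add(176588, Add(94, Pow(Rational(190, 287), 2))), Rational(1, 2))), Add(-95503, Rational(280628, 339191))) = Mul(Add(-171782, Pow(Add(176588, Add(94, Rational(36100, 82369))), Rational(1, 2))), Rational(-32393477445, 339191)) = Mul(Add(-171782, Pow(Add(176588, Rational(7778786, 82369)), Rational(1, 2))), Rational(-32393477445, 339191)) = Mul(Add(-171782, Pow(Rational(14553155758, 82369), Rational(1, 2))), Rational(-32393477445, 339191)) = Mul(Add(-171782, Mul(Rational(1, 287), Pow(14553155758, Rational(1, 2)))), Rational(-32393477445, 339191)) = Add(Rational(5564616342456990, 339191), Mul(Rational(-4627639635, 13906831), Pow(14553155758, Rational(1, 2))))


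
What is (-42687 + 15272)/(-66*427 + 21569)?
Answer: 27415/6613 ≈ 4.1456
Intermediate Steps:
(-42687 + 15272)/(-66*427 + 21569) = -27415/(-28182 + 21569) = -27415/(-6613) = -27415*(-1/6613) = 27415/6613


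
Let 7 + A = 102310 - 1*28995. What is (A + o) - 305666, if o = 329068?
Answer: 96710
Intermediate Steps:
A = 73308 (A = -7 + (102310 - 1*28995) = -7 + (102310 - 28995) = -7 + 73315 = 73308)
(A + o) - 305666 = (73308 + 329068) - 305666 = 402376 - 305666 = 96710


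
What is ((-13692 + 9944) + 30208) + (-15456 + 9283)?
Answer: 20287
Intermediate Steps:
((-13692 + 9944) + 30208) + (-15456 + 9283) = (-3748 + 30208) - 6173 = 26460 - 6173 = 20287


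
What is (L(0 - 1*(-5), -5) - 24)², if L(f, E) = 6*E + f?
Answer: 2401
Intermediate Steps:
L(f, E) = f + 6*E
(L(0 - 1*(-5), -5) - 24)² = (((0 - 1*(-5)) + 6*(-5)) - 24)² = (((0 + 5) - 30) - 24)² = ((5 - 30) - 24)² = (-25 - 24)² = (-49)² = 2401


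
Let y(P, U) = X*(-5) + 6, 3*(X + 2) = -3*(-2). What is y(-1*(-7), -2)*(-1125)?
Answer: -6750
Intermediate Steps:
X = 0 (X = -2 + (-3*(-2))/3 = -2 + (⅓)*6 = -2 + 2 = 0)
y(P, U) = 6 (y(P, U) = 0*(-5) + 6 = 0 + 6 = 6)
y(-1*(-7), -2)*(-1125) = 6*(-1125) = -6750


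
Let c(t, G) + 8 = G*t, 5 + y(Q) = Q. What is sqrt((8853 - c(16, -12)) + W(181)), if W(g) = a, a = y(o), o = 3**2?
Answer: sqrt(9057) ≈ 95.168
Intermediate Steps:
o = 9
y(Q) = -5 + Q
a = 4 (a = -5 + 9 = 4)
W(g) = 4
c(t, G) = -8 + G*t
sqrt((8853 - c(16, -12)) + W(181)) = sqrt((8853 - (-8 - 12*16)) + 4) = sqrt((8853 - (-8 - 192)) + 4) = sqrt((8853 - 1*(-200)) + 4) = sqrt((8853 + 200) + 4) = sqrt(9053 + 4) = sqrt(9057)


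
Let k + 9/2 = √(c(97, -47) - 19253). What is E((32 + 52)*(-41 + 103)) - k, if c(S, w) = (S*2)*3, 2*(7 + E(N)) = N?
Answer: 5203/2 - I*√18671 ≈ 2601.5 - 136.64*I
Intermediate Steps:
E(N) = -7 + N/2
c(S, w) = 6*S (c(S, w) = (2*S)*3 = 6*S)
k = -9/2 + I*√18671 (k = -9/2 + √(6*97 - 19253) = -9/2 + √(582 - 19253) = -9/2 + √(-18671) = -9/2 + I*√18671 ≈ -4.5 + 136.64*I)
E((32 + 52)*(-41 + 103)) - k = (-7 + ((32 + 52)*(-41 + 103))/2) - (-9/2 + I*√18671) = (-7 + (84*62)/2) + (9/2 - I*√18671) = (-7 + (½)*5208) + (9/2 - I*√18671) = (-7 + 2604) + (9/2 - I*√18671) = 2597 + (9/2 - I*√18671) = 5203/2 - I*√18671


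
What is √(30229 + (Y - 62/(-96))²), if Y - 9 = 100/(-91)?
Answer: √578145660985/4368 ≈ 174.07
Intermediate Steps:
Y = 719/91 (Y = 9 + 100/(-91) = 9 + 100*(-1/91) = 9 - 100/91 = 719/91 ≈ 7.9011)
√(30229 + (Y - 62/(-96))²) = √(30229 + (719/91 - 62/(-96))²) = √(30229 + (719/91 - 62*(-1/96))²) = √(30229 + (719/91 + 31/48)²) = √(30229 + (37333/4368)²) = √(30229 + 1393752889/19079424) = √(578145660985/19079424) = √578145660985/4368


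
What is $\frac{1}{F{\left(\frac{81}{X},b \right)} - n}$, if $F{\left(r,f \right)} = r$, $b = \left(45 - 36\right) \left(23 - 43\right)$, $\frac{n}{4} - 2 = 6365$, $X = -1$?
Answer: $- \frac{1}{25549} \approx -3.914 \cdot 10^{-5}$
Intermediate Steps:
$n = 25468$ ($n = 8 + 4 \cdot 6365 = 8 + 25460 = 25468$)
$b = -180$ ($b = 9 \left(-20\right) = -180$)
$\frac{1}{F{\left(\frac{81}{X},b \right)} - n} = \frac{1}{\frac{81}{-1} - 25468} = \frac{1}{81 \left(-1\right) - 25468} = \frac{1}{-81 - 25468} = \frac{1}{-25549} = - \frac{1}{25549}$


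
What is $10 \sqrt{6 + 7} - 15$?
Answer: $-15 + 10 \sqrt{13} \approx 21.056$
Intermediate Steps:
$10 \sqrt{6 + 7} - 15 = 10 \sqrt{13} - 15 = -15 + 10 \sqrt{13}$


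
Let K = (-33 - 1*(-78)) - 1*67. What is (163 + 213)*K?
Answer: -8272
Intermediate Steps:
K = -22 (K = (-33 + 78) - 67 = 45 - 67 = -22)
(163 + 213)*K = (163 + 213)*(-22) = 376*(-22) = -8272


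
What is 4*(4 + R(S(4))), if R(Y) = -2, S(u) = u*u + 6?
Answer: 8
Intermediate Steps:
S(u) = 6 + u**2 (S(u) = u**2 + 6 = 6 + u**2)
4*(4 + R(S(4))) = 4*(4 - 2) = 4*2 = 8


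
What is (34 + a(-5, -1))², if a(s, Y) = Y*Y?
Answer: 1225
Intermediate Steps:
a(s, Y) = Y²
(34 + a(-5, -1))² = (34 + (-1)²)² = (34 + 1)² = 35² = 1225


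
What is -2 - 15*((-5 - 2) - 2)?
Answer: 133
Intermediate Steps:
-2 - 15*((-5 - 2) - 2) = -2 - 15*(-7 - 2) = -2 - 15*(-9) = -2 + 135 = 133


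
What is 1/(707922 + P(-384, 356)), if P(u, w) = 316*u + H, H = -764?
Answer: 1/585814 ≈ 1.7070e-6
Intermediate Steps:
P(u, w) = -764 + 316*u (P(u, w) = 316*u - 764 = -764 + 316*u)
1/(707922 + P(-384, 356)) = 1/(707922 + (-764 + 316*(-384))) = 1/(707922 + (-764 - 121344)) = 1/(707922 - 122108) = 1/585814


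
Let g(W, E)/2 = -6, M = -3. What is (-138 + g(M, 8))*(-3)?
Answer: 450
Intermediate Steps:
g(W, E) = -12 (g(W, E) = 2*(-6) = -12)
(-138 + g(M, 8))*(-3) = (-138 - 12)*(-3) = -150*(-3) = 450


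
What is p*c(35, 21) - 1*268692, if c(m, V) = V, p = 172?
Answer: -265080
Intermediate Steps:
p*c(35, 21) - 1*268692 = 172*21 - 1*268692 = 3612 - 268692 = -265080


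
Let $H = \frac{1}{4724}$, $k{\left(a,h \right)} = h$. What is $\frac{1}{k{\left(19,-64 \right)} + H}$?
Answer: $- \frac{4724}{302335} \approx -0.015625$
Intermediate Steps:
$H = \frac{1}{4724} \approx 0.00021168$
$\frac{1}{k{\left(19,-64 \right)} + H} = \frac{1}{-64 + \frac{1}{4724}} = \frac{1}{- \frac{302335}{4724}} = - \frac{4724}{302335}$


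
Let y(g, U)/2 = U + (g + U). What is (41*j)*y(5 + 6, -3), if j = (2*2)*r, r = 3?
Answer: 4920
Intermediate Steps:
y(g, U) = 2*g + 4*U (y(g, U) = 2*(U + (g + U)) = 2*(U + (U + g)) = 2*(g + 2*U) = 2*g + 4*U)
j = 12 (j = (2*2)*3 = 4*3 = 12)
(41*j)*y(5 + 6, -3) = (41*12)*(2*(5 + 6) + 4*(-3)) = 492*(2*11 - 12) = 492*(22 - 12) = 492*10 = 4920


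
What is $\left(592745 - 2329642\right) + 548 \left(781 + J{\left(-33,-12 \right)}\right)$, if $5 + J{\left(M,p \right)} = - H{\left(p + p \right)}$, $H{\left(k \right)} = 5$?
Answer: $-1314389$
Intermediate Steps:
$J{\left(M,p \right)} = -10$ ($J{\left(M,p \right)} = -5 - 5 = -10$)
$\left(592745 - 2329642\right) + 548 \left(781 + J{\left(-33,-12 \right)}\right) = \left(592745 - 2329642\right) + 548 \left(781 - 10\right) = -1736897 + 548 \cdot 771 = -1736897 + 422508 = -1314389$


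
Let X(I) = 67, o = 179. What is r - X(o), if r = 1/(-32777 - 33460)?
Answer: -4437880/66237 ≈ -67.000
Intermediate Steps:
r = -1/66237 (r = 1/(-66237) = -1/66237 ≈ -1.5097e-5)
r - X(o) = -1/66237 - 1*67 = -1/66237 - 67 = -4437880/66237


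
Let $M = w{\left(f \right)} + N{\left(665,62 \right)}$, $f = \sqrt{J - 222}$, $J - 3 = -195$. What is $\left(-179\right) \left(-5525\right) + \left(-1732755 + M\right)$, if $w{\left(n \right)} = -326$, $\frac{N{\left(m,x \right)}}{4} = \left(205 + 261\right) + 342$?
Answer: $-740874$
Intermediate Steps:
$J = -192$ ($J = 3 - 195 = -192$)
$f = 3 i \sqrt{46}$ ($f = \sqrt{-192 - 222} = \sqrt{-414} = 3 i \sqrt{46} \approx 20.347 i$)
$N{\left(m,x \right)} = 3232$ ($N{\left(m,x \right)} = 4 \left(\left(205 + 261\right) + 342\right) = 4 \left(466 + 342\right) = 4 \cdot 808 = 3232$)
$M = 2906$ ($M = -326 + 3232 = 2906$)
$\left(-179\right) \left(-5525\right) + \left(-1732755 + M\right) = \left(-179\right) \left(-5525\right) + \left(-1732755 + 2906\right) = 988975 - 1729849 = -740874$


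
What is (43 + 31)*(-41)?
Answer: -3034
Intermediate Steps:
(43 + 31)*(-41) = 74*(-41) = -3034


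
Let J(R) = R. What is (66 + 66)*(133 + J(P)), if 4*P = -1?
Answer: 17523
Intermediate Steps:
P = -1/4 (P = (1/4)*(-1) = -1/4 ≈ -0.25000)
(66 + 66)*(133 + J(P)) = (66 + 66)*(133 - 1/4) = 132*(531/4) = 17523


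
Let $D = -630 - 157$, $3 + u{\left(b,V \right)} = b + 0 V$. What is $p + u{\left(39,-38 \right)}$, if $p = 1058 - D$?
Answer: $1881$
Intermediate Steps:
$u{\left(b,V \right)} = -3 + b$ ($u{\left(b,V \right)} = -3 + \left(b + 0 V\right) = -3 + \left(b + 0\right) = -3 + b$)
$D = -787$
$p = 1845$ ($p = 1058 - -787 = 1058 + 787 = 1845$)
$p + u{\left(39,-38 \right)} = 1845 + \left(-3 + 39\right) = 1845 + 36 = 1881$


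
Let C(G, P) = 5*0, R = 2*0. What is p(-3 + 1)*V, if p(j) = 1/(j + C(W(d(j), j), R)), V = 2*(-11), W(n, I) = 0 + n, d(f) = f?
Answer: 11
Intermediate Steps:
W(n, I) = n
R = 0
V = -22
C(G, P) = 0
p(j) = 1/j (p(j) = 1/(j + 0) = 1/j)
p(-3 + 1)*V = -22/(-3 + 1) = -22/(-2) = -½*(-22) = 11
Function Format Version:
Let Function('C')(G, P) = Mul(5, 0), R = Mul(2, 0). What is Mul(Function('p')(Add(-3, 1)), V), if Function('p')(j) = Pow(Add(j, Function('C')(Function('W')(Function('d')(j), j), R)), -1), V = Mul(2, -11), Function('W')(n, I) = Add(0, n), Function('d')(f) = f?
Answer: 11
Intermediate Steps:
Function('W')(n, I) = n
R = 0
V = -22
Function('C')(G, P) = 0
Function('p')(j) = Pow(j, -1) (Function('p')(j) = Pow(Add(j, 0), -1) = Pow(j, -1))
Mul(Function('p')(Add(-3, 1)), V) = Mul(Pow(Add(-3, 1), -1), -22) = Mul(Pow(-2, -1), -22) = Mul(Rational(-1, 2), -22) = 11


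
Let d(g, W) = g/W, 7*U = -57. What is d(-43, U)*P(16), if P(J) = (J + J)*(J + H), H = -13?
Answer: 9632/19 ≈ 506.95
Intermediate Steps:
U = -57/7 (U = (⅐)*(-57) = -57/7 ≈ -8.1429)
P(J) = 2*J*(-13 + J) (P(J) = (J + J)*(J - 13) = (2*J)*(-13 + J) = 2*J*(-13 + J))
d(-43, U)*P(16) = (-43/(-57/7))*(2*16*(-13 + 16)) = (-43*(-7/57))*(2*16*3) = (301/57)*96 = 9632/19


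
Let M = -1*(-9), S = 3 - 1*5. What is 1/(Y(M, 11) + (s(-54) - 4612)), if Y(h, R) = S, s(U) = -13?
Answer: -1/4627 ≈ -0.00021612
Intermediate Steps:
S = -2 (S = 3 - 5 = -2)
M = 9
Y(h, R) = -2
1/(Y(M, 11) + (s(-54) - 4612)) = 1/(-2 + (-13 - 4612)) = 1/(-2 - 4625) = 1/(-4627) = -1/4627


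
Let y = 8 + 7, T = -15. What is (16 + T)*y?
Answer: 15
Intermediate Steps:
y = 15
(16 + T)*y = (16 - 15)*15 = 1*15 = 15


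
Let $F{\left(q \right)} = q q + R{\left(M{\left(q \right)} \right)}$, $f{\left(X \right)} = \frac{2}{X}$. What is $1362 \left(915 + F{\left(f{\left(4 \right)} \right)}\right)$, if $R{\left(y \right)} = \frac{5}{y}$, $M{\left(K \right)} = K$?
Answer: $\frac{2520381}{2} \approx 1.2602 \cdot 10^{6}$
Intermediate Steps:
$F{\left(q \right)} = q^{2} + \frac{5}{q}$ ($F{\left(q \right)} = q q + \frac{5}{q} = q^{2} + \frac{5}{q}$)
$1362 \left(915 + F{\left(f{\left(4 \right)} \right)}\right) = 1362 \left(915 + \frac{5 + \left(\frac{2}{4}\right)^{3}}{2 \cdot \frac{1}{4}}\right) = 1362 \left(915 + \frac{5 + \left(2 \cdot \frac{1}{4}\right)^{3}}{2 \cdot \frac{1}{4}}\right) = 1362 \left(915 + \frac{1}{\frac{1}{2}} \left(5 + \left(\frac{1}{2}\right)^{3}\right)\right) = 1362 \left(915 + 2 \left(5 + \frac{1}{8}\right)\right) = 1362 \left(915 + 2 \cdot \frac{41}{8}\right) = 1362 \left(915 + \frac{41}{4}\right) = 1362 \cdot \frac{3701}{4} = \frac{2520381}{2}$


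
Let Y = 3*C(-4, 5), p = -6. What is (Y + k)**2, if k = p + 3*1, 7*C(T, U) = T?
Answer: 1089/49 ≈ 22.224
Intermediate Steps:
C(T, U) = T/7
Y = -12/7 (Y = 3*((1/7)*(-4)) = 3*(-4/7) = -12/7 ≈ -1.7143)
k = -3 (k = -6 + 3*1 = -6 + 3 = -3)
(Y + k)**2 = (-12/7 - 3)**2 = (-33/7)**2 = 1089/49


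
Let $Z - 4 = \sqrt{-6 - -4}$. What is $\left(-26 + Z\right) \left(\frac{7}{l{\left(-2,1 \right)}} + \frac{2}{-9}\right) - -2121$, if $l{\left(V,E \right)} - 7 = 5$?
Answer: $\frac{38035}{18} + \frac{13 i \sqrt{2}}{36} \approx 2113.1 + 0.51069 i$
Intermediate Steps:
$l{\left(V,E \right)} = 12$ ($l{\left(V,E \right)} = 7 + 5 = 12$)
$Z = 4 + i \sqrt{2}$ ($Z = 4 + \sqrt{-6 - -4} = 4 + \sqrt{-6 + \left(-1 + 5\right)} = 4 + \sqrt{-6 + 4} = 4 + \sqrt{-2} = 4 + i \sqrt{2} \approx 4.0 + 1.4142 i$)
$\left(-26 + Z\right) \left(\frac{7}{l{\left(-2,1 \right)}} + \frac{2}{-9}\right) - -2121 = \left(-26 + \left(4 + i \sqrt{2}\right)\right) \left(\frac{7}{12} + \frac{2}{-9}\right) - -2121 = \left(-22 + i \sqrt{2}\right) \left(7 \cdot \frac{1}{12} + 2 \left(- \frac{1}{9}\right)\right) + 2121 = \left(-22 + i \sqrt{2}\right) \left(\frac{7}{12} - \frac{2}{9}\right) + 2121 = \left(-22 + i \sqrt{2}\right) \frac{13}{36} + 2121 = \left(- \frac{143}{18} + \frac{13 i \sqrt{2}}{36}\right) + 2121 = \frac{38035}{18} + \frac{13 i \sqrt{2}}{36}$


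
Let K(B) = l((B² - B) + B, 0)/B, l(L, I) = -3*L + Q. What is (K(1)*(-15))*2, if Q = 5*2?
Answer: -210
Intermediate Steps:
Q = 10
l(L, I) = 10 - 3*L (l(L, I) = -3*L + 10 = 10 - 3*L)
K(B) = (10 - 3*B²)/B (K(B) = (10 - 3*((B² - B) + B))/B = (10 - 3*B²)/B)
(K(1)*(-15))*2 = ((-3*1 + 10/1)*(-15))*2 = ((-3 + 10*1)*(-15))*2 = ((-3 + 10)*(-15))*2 = (7*(-15))*2 = -105*2 = -210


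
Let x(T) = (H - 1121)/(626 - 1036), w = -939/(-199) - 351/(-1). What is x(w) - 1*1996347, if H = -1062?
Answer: -818500087/410 ≈ -1.9963e+6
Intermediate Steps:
w = 70788/199 (w = -939*(-1/199) - 351*(-1) = 939/199 + 351 = 70788/199 ≈ 355.72)
x(T) = 2183/410 (x(T) = (-1062 - 1121)/(626 - 1036) = -2183/(-410) = -2183*(-1/410) = 2183/410)
x(w) - 1*1996347 = 2183/410 - 1*1996347 = 2183/410 - 1996347 = -818500087/410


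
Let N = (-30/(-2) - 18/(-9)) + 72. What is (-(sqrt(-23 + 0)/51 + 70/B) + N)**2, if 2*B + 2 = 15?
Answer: 2690181802/439569 - 678*I*sqrt(23)/221 ≈ 6120.0 - 14.713*I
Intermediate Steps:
B = 13/2 (B = -1 + (1/2)*15 = -1 + 15/2 = 13/2 ≈ 6.5000)
N = 89 (N = (-30*(-1/2) - 18*(-1/9)) + 72 = (15 + 2) + 72 = 17 + 72 = 89)
(-(sqrt(-23 + 0)/51 + 70/B) + N)**2 = (-(sqrt(-23 + 0)/51 + 70/(13/2)) + 89)**2 = (-(sqrt(-23)*(1/51) + 70*(2/13)) + 89)**2 = (-((I*sqrt(23))*(1/51) + 140/13) + 89)**2 = (-(I*sqrt(23)/51 + 140/13) + 89)**2 = (-(140/13 + I*sqrt(23)/51) + 89)**2 = ((-140/13 - I*sqrt(23)/51) + 89)**2 = (1017/13 - I*sqrt(23)/51)**2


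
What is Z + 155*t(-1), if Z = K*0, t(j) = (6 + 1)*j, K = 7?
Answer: -1085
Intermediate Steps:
t(j) = 7*j
Z = 0 (Z = 7*0 = 0)
Z + 155*t(-1) = 0 + 155*(7*(-1)) = 0 + 155*(-7) = 0 - 1085 = -1085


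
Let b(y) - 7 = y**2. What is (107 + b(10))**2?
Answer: 45796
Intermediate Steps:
b(y) = 7 + y**2
(107 + b(10))**2 = (107 + (7 + 10**2))**2 = (107 + (7 + 100))**2 = (107 + 107)**2 = 214**2 = 45796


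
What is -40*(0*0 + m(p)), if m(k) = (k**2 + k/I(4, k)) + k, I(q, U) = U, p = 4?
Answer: -840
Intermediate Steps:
m(k) = 1 + k + k**2 (m(k) = (k**2 + k/k) + k = (k**2 + 1) + k = (1 + k**2) + k = 1 + k + k**2)
-40*(0*0 + m(p)) = -40*(0*0 + (1 + 4 + 4**2)) = -40*(0 + (1 + 4 + 16)) = -40*(0 + 21) = -40*21 = -840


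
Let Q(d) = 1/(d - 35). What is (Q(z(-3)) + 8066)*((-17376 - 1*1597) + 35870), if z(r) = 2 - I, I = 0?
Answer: 4497592769/33 ≈ 1.3629e+8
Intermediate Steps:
z(r) = 2 (z(r) = 2 - 1*0 = 2 + 0 = 2)
Q(d) = 1/(-35 + d)
(Q(z(-3)) + 8066)*((-17376 - 1*1597) + 35870) = (1/(-35 + 2) + 8066)*((-17376 - 1*1597) + 35870) = (1/(-33) + 8066)*((-17376 - 1597) + 35870) = (-1/33 + 8066)*(-18973 + 35870) = (266177/33)*16897 = 4497592769/33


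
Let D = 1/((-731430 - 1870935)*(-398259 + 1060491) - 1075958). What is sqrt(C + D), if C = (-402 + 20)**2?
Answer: sqrt(433395115257183415172447930018)/1723370454638 ≈ 382.00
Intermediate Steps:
D = -1/1723370454638 (D = 1/(-2602365*662232 - 1075958) = 1/(-1723369378680 - 1075958) = 1/(-1723370454638) = -1/1723370454638 ≈ -5.8026e-13)
C = 145924 (C = (-382)**2 = 145924)
sqrt(C + D) = sqrt(145924 - 1/1723370454638) = sqrt(251481110222595511/1723370454638) = sqrt(433395115257183415172447930018)/1723370454638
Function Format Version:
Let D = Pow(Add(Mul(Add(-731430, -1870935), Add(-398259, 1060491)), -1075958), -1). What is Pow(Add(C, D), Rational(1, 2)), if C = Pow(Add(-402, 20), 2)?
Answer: Mul(Rational(1, 1723370454638), Pow(433395115257183415172447930018, Rational(1, 2))) ≈ 382.00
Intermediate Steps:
D = Rational(-1, 1723370454638) (D = Pow(Add(Mul(-2602365, 662232), -1075958), -1) = Pow(Add(-1723369378680, -1075958), -1) = Pow(-1723370454638, -1) = Rational(-1, 1723370454638) ≈ -5.8026e-13)
C = 145924 (C = Pow(-382, 2) = 145924)
Pow(Add(C, D), Rational(1, 2)) = Pow(Add(145924, Rational(-1, 1723370454638)), Rational(1, 2)) = Pow(Rational(251481110222595511, 1723370454638), Rational(1, 2)) = Mul(Rational(1, 1723370454638), Pow(433395115257183415172447930018, Rational(1, 2)))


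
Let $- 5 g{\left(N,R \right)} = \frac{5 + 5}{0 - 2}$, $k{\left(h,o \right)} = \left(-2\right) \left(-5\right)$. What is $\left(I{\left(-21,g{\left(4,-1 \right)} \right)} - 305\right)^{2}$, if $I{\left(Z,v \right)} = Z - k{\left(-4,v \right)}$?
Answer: $112896$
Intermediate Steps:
$k{\left(h,o \right)} = 10$
$g{\left(N,R \right)} = 1$ ($g{\left(N,R \right)} = - \frac{\left(5 + 5\right) \frac{1}{0 - 2}}{5} = - \frac{10 \frac{1}{-2}}{5} = - \frac{10 \left(- \frac{1}{2}\right)}{5} = \left(- \frac{1}{5}\right) \left(-5\right) = 1$)
$I{\left(Z,v \right)} = -10 + Z$ ($I{\left(Z,v \right)} = Z - 10 = -10 + Z$)
$\left(I{\left(-21,g{\left(4,-1 \right)} \right)} - 305\right)^{2} = \left(\left(-10 - 21\right) - 305\right)^{2} = \left(-31 - 305\right)^{2} = \left(-336\right)^{2} = 112896$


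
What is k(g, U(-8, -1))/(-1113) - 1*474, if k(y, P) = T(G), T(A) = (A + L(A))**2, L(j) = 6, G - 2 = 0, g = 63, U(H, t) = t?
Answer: -527626/1113 ≈ -474.06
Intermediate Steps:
G = 2 (G = 2 + 0 = 2)
T(A) = (6 + A)**2 (T(A) = (A + 6)**2 = (6 + A)**2)
k(y, P) = 64 (k(y, P) = (6 + 2)**2 = 8**2 = 64)
k(g, U(-8, -1))/(-1113) - 1*474 = 64/(-1113) - 1*474 = 64*(-1/1113) - 474 = -64/1113 - 474 = -527626/1113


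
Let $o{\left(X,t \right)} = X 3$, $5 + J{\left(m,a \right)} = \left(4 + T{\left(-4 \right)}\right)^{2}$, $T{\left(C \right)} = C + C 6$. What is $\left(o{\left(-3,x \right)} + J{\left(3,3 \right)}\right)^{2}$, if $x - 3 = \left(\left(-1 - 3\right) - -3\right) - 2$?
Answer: $315844$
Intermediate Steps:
$T{\left(C \right)} = 7 C$ ($T{\left(C \right)} = C + 6 C = 7 C$)
$J{\left(m,a \right)} = 571$ ($J{\left(m,a \right)} = -5 + \left(4 + 7 \left(-4\right)\right)^{2} = -5 + \left(4 - 28\right)^{2} = -5 + \left(-24\right)^{2} = -5 + 576 = 571$)
$x = 0$ ($x = 3 - 3 = 0$)
$o{\left(X,t \right)} = 3 X$
$\left(o{\left(-3,x \right)} + J{\left(3,3 \right)}\right)^{2} = \left(3 \left(-3\right) + 571\right)^{2} = \left(-9 + 571\right)^{2} = 562^{2} = 315844$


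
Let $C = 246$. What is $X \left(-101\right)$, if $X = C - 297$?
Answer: $5151$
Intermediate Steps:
$X = -51$ ($X = 246 - 297 = -51$)
$X \left(-101\right) = \left(-51\right) \left(-101\right) = 5151$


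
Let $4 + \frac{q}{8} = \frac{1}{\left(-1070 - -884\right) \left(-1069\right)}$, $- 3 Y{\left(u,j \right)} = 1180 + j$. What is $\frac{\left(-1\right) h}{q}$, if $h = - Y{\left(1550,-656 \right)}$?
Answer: $\frac{4341209}{795335} \approx 5.4583$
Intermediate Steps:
$Y{\left(u,j \right)} = - \frac{1180}{3} - \frac{j}{3}$ ($Y{\left(u,j \right)} = - \frac{1180 + j}{3} = - \frac{1180}{3} - \frac{j}{3}$)
$h = \frac{524}{3}$ ($h = - (- \frac{1180}{3} - - \frac{656}{3}) = - (- \frac{1180}{3} + \frac{656}{3}) = \left(-1\right) \left(- \frac{524}{3}\right) = \frac{524}{3} \approx 174.67$)
$q = - \frac{3181340}{99417}$ ($q = -32 + \frac{8}{\left(-1070 - -884\right) \left(-1069\right)} = -32 + \frac{8}{\left(-1070 + 884\right) \left(-1069\right)} = -32 + \frac{8}{\left(-186\right) \left(-1069\right)} = -32 + \frac{8}{198834} = -32 + 8 \cdot \frac{1}{198834} = -32 + \frac{4}{99417} = - \frac{3181340}{99417} \approx -32.0$)
$\frac{\left(-1\right) h}{q} = \frac{\left(-1\right) \frac{524}{3}}{- \frac{3181340}{99417}} = \left(- \frac{524}{3}\right) \left(- \frac{99417}{3181340}\right) = \frac{4341209}{795335}$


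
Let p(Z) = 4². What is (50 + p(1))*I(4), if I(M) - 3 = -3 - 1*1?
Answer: -66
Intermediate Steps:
p(Z) = 16
I(M) = -1 (I(M) = 3 + (-3 - 1*1) = 3 + (-3 - 1) = 3 - 4 = -1)
(50 + p(1))*I(4) = (50 + 16)*(-1) = 66*(-1) = -66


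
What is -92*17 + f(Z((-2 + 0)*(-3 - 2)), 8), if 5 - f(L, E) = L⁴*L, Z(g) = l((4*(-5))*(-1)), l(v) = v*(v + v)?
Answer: -327680000001559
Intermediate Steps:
l(v) = 2*v² (l(v) = v*(2*v) = 2*v²)
Z(g) = 800 (Z(g) = 2*((4*(-5))*(-1))² = 2*(-20*(-1))² = 2*20² = 2*400 = 800)
f(L, E) = 5 - L⁵ (f(L, E) = 5 - L⁴*L = 5 - L⁵)
-92*17 + f(Z((-2 + 0)*(-3 - 2)), 8) = -92*17 + (5 - 1*800⁵) = -1564 + (5 - 1*327680000000000) = -1564 + (5 - 327680000000000) = -1564 - 327679999999995 = -327680000001559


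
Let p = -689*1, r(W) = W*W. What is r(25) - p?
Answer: 1314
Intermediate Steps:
r(W) = W**2
p = -689
r(25) - p = 25**2 - 1*(-689) = 625 + 689 = 1314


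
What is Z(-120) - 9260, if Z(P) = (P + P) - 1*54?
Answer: -9554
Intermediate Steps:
Z(P) = -54 + 2*P (Z(P) = 2*P - 54 = -54 + 2*P)
Z(-120) - 9260 = (-54 + 2*(-120)) - 9260 = (-54 - 240) - 9260 = -294 - 9260 = -9554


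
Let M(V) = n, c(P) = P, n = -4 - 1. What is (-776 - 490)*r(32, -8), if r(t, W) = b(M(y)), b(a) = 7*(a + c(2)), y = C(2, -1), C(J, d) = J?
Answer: 26586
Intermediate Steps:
n = -5
y = 2
M(V) = -5
b(a) = 14 + 7*a (b(a) = 7*(a + 2) = 7*(2 + a) = 14 + 7*a)
r(t, W) = -21 (r(t, W) = 14 + 7*(-5) = 14 - 35 = -21)
(-776 - 490)*r(32, -8) = (-776 - 490)*(-21) = -1266*(-21) = 26586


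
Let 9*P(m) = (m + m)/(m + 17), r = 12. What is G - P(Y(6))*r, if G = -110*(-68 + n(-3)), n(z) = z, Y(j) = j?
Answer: 179614/23 ≈ 7809.3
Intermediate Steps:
P(m) = 2*m/(9*(17 + m)) (P(m) = ((m + m)/(m + 17))/9 = ((2*m)/(17 + m))/9 = (2*m/(17 + m))/9 = 2*m/(9*(17 + m)))
G = 7810 (G = -110*(-68 - 3) = -110*(-71) = 7810)
G - P(Y(6))*r = 7810 - (2/9)*6/(17 + 6)*12 = 7810 - (2/9)*6/23*12 = 7810 - (2/9)*6*(1/23)*12 = 7810 - 4*12/69 = 7810 - 1*16/23 = 7810 - 16/23 = 179614/23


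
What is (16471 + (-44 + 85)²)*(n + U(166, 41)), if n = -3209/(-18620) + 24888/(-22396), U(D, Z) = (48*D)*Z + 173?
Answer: 154638095805631278/26063345 ≈ 5.9332e+9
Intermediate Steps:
U(D, Z) = 173 + 48*D*Z (U(D, Z) = 48*D*Z + 173 = 173 + 48*D*Z)
n = -97886449/104253380 (n = -3209*(-1/18620) + 24888*(-1/22396) = 3209/18620 - 6222/5599 = -97886449/104253380 ≈ -0.93893)
(16471 + (-44 + 85)²)*(n + U(166, 41)) = (16471 + (-44 + 85)²)*(-97886449/104253380 + (173 + 48*166*41)) = (16471 + 41²)*(-97886449/104253380 + (173 + 326688)) = (16471 + 1681)*(-97886449/104253380 + 326861) = 18152*(34076266153731/104253380) = 154638095805631278/26063345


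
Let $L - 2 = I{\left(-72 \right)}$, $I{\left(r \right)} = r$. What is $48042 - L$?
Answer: $48112$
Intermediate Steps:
$L = -70$ ($L = 2 - 72 = -70$)
$48042 - L = 48042 - -70 = 48042 + 70 = 48112$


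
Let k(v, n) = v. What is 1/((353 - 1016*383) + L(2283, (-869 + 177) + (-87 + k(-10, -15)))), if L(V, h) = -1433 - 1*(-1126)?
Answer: -1/389082 ≈ -2.5702e-6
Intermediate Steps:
L(V, h) = -307 (L(V, h) = -1433 + 1126 = -307)
1/((353 - 1016*383) + L(2283, (-869 + 177) + (-87 + k(-10, -15)))) = 1/((353 - 1016*383) - 307) = 1/((353 - 389128) - 307) = 1/(-388775 - 307) = 1/(-389082) = -1/389082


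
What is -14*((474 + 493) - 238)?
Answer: -10206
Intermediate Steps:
-14*((474 + 493) - 238) = -14*(967 - 238) = -14*729 = -10206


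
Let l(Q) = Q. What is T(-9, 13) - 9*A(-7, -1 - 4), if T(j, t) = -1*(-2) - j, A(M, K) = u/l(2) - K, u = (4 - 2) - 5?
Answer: -41/2 ≈ -20.500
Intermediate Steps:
u = -3 (u = 2 - 5 = -3)
A(M, K) = -3/2 - K
T(j, t) = 2 - j
T(-9, 13) - 9*A(-7, -1 - 4) = (2 - 1*(-9)) - 9*(-3/2 - (-1 - 4)) = (2 + 9) - 9*(-3/2 - 1*(-5)) = 11 - 9*(-3/2 + 5) = 11 - 9*7/2 = 11 - 63/2 = -41/2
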